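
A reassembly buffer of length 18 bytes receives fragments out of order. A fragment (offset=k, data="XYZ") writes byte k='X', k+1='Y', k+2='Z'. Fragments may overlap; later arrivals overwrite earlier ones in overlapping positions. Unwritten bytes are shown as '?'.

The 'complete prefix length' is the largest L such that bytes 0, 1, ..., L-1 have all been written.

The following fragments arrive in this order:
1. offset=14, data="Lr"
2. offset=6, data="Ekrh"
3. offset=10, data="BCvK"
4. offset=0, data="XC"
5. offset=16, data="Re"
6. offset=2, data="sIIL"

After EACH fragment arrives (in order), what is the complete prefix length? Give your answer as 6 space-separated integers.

Answer: 0 0 0 2 2 18

Derivation:
Fragment 1: offset=14 data="Lr" -> buffer=??????????????Lr?? -> prefix_len=0
Fragment 2: offset=6 data="Ekrh" -> buffer=??????Ekrh????Lr?? -> prefix_len=0
Fragment 3: offset=10 data="BCvK" -> buffer=??????EkrhBCvKLr?? -> prefix_len=0
Fragment 4: offset=0 data="XC" -> buffer=XC????EkrhBCvKLr?? -> prefix_len=2
Fragment 5: offset=16 data="Re" -> buffer=XC????EkrhBCvKLrRe -> prefix_len=2
Fragment 6: offset=2 data="sIIL" -> buffer=XCsIILEkrhBCvKLrRe -> prefix_len=18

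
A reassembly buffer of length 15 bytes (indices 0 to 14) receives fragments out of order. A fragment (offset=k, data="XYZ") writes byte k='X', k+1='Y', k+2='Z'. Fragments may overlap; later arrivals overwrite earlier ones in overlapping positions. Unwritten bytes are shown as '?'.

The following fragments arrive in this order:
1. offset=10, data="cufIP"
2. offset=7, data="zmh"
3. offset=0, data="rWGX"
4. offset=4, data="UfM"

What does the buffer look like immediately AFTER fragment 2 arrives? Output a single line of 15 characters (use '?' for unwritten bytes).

Answer: ???????zmhcufIP

Derivation:
Fragment 1: offset=10 data="cufIP" -> buffer=??????????cufIP
Fragment 2: offset=7 data="zmh" -> buffer=???????zmhcufIP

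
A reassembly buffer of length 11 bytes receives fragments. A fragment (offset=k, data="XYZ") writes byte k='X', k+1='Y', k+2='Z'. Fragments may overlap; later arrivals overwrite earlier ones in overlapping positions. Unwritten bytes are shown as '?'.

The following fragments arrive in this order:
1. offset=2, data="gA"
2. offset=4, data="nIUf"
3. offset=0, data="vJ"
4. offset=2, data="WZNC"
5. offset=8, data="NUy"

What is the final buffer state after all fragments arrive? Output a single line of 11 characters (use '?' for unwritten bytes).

Answer: vJWZNCUfNUy

Derivation:
Fragment 1: offset=2 data="gA" -> buffer=??gA???????
Fragment 2: offset=4 data="nIUf" -> buffer=??gAnIUf???
Fragment 3: offset=0 data="vJ" -> buffer=vJgAnIUf???
Fragment 4: offset=2 data="WZNC" -> buffer=vJWZNCUf???
Fragment 5: offset=8 data="NUy" -> buffer=vJWZNCUfNUy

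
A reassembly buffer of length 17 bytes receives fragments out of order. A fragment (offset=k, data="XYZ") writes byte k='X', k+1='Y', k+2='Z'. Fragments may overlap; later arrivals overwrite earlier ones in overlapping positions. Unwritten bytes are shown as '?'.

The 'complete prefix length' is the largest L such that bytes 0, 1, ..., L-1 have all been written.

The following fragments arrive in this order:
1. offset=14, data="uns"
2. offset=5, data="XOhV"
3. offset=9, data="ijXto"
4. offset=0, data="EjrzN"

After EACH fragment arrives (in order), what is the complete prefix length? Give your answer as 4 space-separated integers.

Answer: 0 0 0 17

Derivation:
Fragment 1: offset=14 data="uns" -> buffer=??????????????uns -> prefix_len=0
Fragment 2: offset=5 data="XOhV" -> buffer=?????XOhV?????uns -> prefix_len=0
Fragment 3: offset=9 data="ijXto" -> buffer=?????XOhVijXtouns -> prefix_len=0
Fragment 4: offset=0 data="EjrzN" -> buffer=EjrzNXOhVijXtouns -> prefix_len=17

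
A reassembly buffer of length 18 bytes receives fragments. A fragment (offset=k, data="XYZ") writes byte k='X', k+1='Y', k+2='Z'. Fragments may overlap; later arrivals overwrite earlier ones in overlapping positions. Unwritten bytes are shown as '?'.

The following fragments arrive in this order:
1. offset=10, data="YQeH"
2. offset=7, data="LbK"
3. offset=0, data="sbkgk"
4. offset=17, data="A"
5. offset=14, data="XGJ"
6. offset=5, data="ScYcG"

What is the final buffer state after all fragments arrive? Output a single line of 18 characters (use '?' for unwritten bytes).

Answer: sbkgkScYcGYQeHXGJA

Derivation:
Fragment 1: offset=10 data="YQeH" -> buffer=??????????YQeH????
Fragment 2: offset=7 data="LbK" -> buffer=???????LbKYQeH????
Fragment 3: offset=0 data="sbkgk" -> buffer=sbkgk??LbKYQeH????
Fragment 4: offset=17 data="A" -> buffer=sbkgk??LbKYQeH???A
Fragment 5: offset=14 data="XGJ" -> buffer=sbkgk??LbKYQeHXGJA
Fragment 6: offset=5 data="ScYcG" -> buffer=sbkgkScYcGYQeHXGJA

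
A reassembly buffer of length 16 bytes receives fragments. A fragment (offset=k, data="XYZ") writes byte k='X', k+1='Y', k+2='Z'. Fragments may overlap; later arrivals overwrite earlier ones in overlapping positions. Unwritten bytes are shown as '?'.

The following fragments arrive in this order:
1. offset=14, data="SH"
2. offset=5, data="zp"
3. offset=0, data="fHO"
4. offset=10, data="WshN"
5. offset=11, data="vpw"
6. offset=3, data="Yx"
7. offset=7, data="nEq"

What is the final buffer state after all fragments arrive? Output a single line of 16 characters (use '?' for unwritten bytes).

Answer: fHOYxzpnEqWvpwSH

Derivation:
Fragment 1: offset=14 data="SH" -> buffer=??????????????SH
Fragment 2: offset=5 data="zp" -> buffer=?????zp???????SH
Fragment 3: offset=0 data="fHO" -> buffer=fHO??zp???????SH
Fragment 4: offset=10 data="WshN" -> buffer=fHO??zp???WshNSH
Fragment 5: offset=11 data="vpw" -> buffer=fHO??zp???WvpwSH
Fragment 6: offset=3 data="Yx" -> buffer=fHOYxzp???WvpwSH
Fragment 7: offset=7 data="nEq" -> buffer=fHOYxzpnEqWvpwSH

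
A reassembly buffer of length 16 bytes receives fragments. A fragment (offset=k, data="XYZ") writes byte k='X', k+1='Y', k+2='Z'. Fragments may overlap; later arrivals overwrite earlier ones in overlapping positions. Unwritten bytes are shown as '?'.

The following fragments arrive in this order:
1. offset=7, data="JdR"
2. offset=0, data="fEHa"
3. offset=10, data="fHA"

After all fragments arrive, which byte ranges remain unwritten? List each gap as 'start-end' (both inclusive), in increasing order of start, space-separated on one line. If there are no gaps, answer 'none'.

Answer: 4-6 13-15

Derivation:
Fragment 1: offset=7 len=3
Fragment 2: offset=0 len=4
Fragment 3: offset=10 len=3
Gaps: 4-6 13-15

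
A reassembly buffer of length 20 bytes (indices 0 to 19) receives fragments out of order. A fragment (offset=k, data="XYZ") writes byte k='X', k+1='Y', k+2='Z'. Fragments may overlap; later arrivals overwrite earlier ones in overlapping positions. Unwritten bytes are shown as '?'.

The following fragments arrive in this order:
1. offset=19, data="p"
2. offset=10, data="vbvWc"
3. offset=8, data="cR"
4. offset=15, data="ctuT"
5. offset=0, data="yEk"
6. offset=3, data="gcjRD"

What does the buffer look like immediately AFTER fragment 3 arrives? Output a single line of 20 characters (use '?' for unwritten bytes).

Answer: ????????cRvbvWc????p

Derivation:
Fragment 1: offset=19 data="p" -> buffer=???????????????????p
Fragment 2: offset=10 data="vbvWc" -> buffer=??????????vbvWc????p
Fragment 3: offset=8 data="cR" -> buffer=????????cRvbvWc????p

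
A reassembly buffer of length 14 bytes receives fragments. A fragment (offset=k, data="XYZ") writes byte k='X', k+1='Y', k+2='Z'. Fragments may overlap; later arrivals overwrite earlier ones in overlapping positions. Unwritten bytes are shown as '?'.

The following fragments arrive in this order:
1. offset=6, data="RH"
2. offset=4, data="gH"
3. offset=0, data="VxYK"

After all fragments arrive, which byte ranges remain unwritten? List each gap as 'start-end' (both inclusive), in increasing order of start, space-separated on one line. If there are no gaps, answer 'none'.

Answer: 8-13

Derivation:
Fragment 1: offset=6 len=2
Fragment 2: offset=4 len=2
Fragment 3: offset=0 len=4
Gaps: 8-13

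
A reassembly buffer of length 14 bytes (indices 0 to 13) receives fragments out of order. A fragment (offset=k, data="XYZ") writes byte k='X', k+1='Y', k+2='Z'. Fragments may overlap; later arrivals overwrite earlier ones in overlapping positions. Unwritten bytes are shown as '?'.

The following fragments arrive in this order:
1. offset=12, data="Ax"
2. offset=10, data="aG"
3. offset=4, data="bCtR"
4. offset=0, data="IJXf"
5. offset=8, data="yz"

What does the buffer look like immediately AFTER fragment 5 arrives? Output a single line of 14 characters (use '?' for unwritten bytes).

Fragment 1: offset=12 data="Ax" -> buffer=????????????Ax
Fragment 2: offset=10 data="aG" -> buffer=??????????aGAx
Fragment 3: offset=4 data="bCtR" -> buffer=????bCtR??aGAx
Fragment 4: offset=0 data="IJXf" -> buffer=IJXfbCtR??aGAx
Fragment 5: offset=8 data="yz" -> buffer=IJXfbCtRyzaGAx

Answer: IJXfbCtRyzaGAx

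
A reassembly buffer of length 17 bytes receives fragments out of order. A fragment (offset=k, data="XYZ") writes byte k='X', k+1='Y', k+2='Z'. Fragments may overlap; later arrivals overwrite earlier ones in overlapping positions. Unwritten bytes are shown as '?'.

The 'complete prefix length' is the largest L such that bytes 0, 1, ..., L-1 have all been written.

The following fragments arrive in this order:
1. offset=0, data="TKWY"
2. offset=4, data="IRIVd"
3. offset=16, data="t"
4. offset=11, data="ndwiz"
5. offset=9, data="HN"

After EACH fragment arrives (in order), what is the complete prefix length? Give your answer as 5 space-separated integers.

Answer: 4 9 9 9 17

Derivation:
Fragment 1: offset=0 data="TKWY" -> buffer=TKWY????????????? -> prefix_len=4
Fragment 2: offset=4 data="IRIVd" -> buffer=TKWYIRIVd???????? -> prefix_len=9
Fragment 3: offset=16 data="t" -> buffer=TKWYIRIVd???????t -> prefix_len=9
Fragment 4: offset=11 data="ndwiz" -> buffer=TKWYIRIVd??ndwizt -> prefix_len=9
Fragment 5: offset=9 data="HN" -> buffer=TKWYIRIVdHNndwizt -> prefix_len=17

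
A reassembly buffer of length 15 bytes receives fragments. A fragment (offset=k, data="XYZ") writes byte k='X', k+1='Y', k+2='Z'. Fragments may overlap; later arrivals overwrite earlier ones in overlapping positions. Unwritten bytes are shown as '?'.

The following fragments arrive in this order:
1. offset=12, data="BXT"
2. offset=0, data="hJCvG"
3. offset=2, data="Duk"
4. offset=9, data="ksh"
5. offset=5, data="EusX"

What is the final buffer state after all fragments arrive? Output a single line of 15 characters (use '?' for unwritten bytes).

Answer: hJDukEusXkshBXT

Derivation:
Fragment 1: offset=12 data="BXT" -> buffer=????????????BXT
Fragment 2: offset=0 data="hJCvG" -> buffer=hJCvG???????BXT
Fragment 3: offset=2 data="Duk" -> buffer=hJDuk???????BXT
Fragment 4: offset=9 data="ksh" -> buffer=hJDuk????kshBXT
Fragment 5: offset=5 data="EusX" -> buffer=hJDukEusXkshBXT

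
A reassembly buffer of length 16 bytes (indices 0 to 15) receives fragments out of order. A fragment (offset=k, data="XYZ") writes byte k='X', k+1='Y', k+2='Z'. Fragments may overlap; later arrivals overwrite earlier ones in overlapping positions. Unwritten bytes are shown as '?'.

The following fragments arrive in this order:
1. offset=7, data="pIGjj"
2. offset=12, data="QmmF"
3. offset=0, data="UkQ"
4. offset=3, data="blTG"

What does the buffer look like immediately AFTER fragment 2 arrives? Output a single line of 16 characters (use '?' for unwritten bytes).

Answer: ???????pIGjjQmmF

Derivation:
Fragment 1: offset=7 data="pIGjj" -> buffer=???????pIGjj????
Fragment 2: offset=12 data="QmmF" -> buffer=???????pIGjjQmmF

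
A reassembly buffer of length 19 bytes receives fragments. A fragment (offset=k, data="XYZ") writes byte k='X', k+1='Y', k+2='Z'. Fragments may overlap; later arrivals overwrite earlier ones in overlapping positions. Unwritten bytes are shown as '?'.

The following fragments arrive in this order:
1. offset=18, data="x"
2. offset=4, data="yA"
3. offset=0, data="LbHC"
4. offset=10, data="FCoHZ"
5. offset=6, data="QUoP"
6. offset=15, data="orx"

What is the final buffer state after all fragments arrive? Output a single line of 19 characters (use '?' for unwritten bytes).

Fragment 1: offset=18 data="x" -> buffer=??????????????????x
Fragment 2: offset=4 data="yA" -> buffer=????yA????????????x
Fragment 3: offset=0 data="LbHC" -> buffer=LbHCyA????????????x
Fragment 4: offset=10 data="FCoHZ" -> buffer=LbHCyA????FCoHZ???x
Fragment 5: offset=6 data="QUoP" -> buffer=LbHCyAQUoPFCoHZ???x
Fragment 6: offset=15 data="orx" -> buffer=LbHCyAQUoPFCoHZorxx

Answer: LbHCyAQUoPFCoHZorxx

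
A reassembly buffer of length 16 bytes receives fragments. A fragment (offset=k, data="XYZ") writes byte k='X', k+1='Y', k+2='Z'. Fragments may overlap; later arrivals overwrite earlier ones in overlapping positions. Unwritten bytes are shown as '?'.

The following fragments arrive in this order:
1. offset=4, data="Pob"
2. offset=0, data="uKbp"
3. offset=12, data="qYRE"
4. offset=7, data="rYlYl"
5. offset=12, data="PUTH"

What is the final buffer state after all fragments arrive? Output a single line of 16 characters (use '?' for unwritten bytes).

Answer: uKbpPobrYlYlPUTH

Derivation:
Fragment 1: offset=4 data="Pob" -> buffer=????Pob?????????
Fragment 2: offset=0 data="uKbp" -> buffer=uKbpPob?????????
Fragment 3: offset=12 data="qYRE" -> buffer=uKbpPob?????qYRE
Fragment 4: offset=7 data="rYlYl" -> buffer=uKbpPobrYlYlqYRE
Fragment 5: offset=12 data="PUTH" -> buffer=uKbpPobrYlYlPUTH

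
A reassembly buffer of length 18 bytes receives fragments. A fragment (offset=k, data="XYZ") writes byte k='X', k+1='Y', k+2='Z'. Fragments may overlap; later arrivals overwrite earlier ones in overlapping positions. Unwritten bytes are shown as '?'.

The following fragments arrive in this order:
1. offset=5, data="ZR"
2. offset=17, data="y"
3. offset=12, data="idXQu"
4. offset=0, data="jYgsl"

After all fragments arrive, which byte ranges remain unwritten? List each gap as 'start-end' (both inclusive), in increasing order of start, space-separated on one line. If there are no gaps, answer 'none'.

Answer: 7-11

Derivation:
Fragment 1: offset=5 len=2
Fragment 2: offset=17 len=1
Fragment 3: offset=12 len=5
Fragment 4: offset=0 len=5
Gaps: 7-11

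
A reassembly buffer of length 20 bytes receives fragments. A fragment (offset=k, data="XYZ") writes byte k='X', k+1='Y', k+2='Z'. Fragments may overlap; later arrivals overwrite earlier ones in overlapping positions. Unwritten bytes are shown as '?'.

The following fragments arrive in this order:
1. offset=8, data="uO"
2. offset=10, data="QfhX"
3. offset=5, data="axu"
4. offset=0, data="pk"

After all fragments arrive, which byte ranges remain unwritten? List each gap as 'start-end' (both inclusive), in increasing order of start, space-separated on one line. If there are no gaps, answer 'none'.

Fragment 1: offset=8 len=2
Fragment 2: offset=10 len=4
Fragment 3: offset=5 len=3
Fragment 4: offset=0 len=2
Gaps: 2-4 14-19

Answer: 2-4 14-19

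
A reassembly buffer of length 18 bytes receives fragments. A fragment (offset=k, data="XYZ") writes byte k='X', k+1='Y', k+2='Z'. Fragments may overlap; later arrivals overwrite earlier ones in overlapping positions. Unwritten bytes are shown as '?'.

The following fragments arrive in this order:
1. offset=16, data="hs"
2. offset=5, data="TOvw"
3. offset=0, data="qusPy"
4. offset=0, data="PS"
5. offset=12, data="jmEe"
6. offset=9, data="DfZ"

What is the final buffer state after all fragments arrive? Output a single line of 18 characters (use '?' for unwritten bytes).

Fragment 1: offset=16 data="hs" -> buffer=????????????????hs
Fragment 2: offset=5 data="TOvw" -> buffer=?????TOvw???????hs
Fragment 3: offset=0 data="qusPy" -> buffer=qusPyTOvw???????hs
Fragment 4: offset=0 data="PS" -> buffer=PSsPyTOvw???????hs
Fragment 5: offset=12 data="jmEe" -> buffer=PSsPyTOvw???jmEehs
Fragment 6: offset=9 data="DfZ" -> buffer=PSsPyTOvwDfZjmEehs

Answer: PSsPyTOvwDfZjmEehs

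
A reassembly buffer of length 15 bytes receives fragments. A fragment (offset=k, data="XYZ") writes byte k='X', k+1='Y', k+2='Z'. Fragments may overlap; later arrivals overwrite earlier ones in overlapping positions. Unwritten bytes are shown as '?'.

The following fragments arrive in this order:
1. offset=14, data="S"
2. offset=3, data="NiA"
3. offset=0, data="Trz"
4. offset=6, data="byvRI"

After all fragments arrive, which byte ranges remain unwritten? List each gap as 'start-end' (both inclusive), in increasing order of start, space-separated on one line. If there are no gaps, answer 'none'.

Fragment 1: offset=14 len=1
Fragment 2: offset=3 len=3
Fragment 3: offset=0 len=3
Fragment 4: offset=6 len=5
Gaps: 11-13

Answer: 11-13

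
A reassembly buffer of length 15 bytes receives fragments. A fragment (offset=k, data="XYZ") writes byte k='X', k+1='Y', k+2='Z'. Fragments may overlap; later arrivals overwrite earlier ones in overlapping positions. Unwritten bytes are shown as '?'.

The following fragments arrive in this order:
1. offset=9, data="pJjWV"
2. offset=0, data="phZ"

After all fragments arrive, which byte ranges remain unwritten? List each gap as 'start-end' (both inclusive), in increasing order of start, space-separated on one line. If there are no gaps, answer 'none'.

Answer: 3-8 14-14

Derivation:
Fragment 1: offset=9 len=5
Fragment 2: offset=0 len=3
Gaps: 3-8 14-14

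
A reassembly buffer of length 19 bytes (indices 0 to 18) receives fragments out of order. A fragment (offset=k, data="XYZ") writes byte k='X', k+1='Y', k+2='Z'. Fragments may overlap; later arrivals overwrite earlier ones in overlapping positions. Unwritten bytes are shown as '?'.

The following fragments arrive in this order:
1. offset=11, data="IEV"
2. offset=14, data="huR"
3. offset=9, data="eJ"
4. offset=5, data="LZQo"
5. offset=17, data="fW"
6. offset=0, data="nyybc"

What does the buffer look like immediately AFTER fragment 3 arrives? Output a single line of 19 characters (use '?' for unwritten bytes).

Fragment 1: offset=11 data="IEV" -> buffer=???????????IEV?????
Fragment 2: offset=14 data="huR" -> buffer=???????????IEVhuR??
Fragment 3: offset=9 data="eJ" -> buffer=?????????eJIEVhuR??

Answer: ?????????eJIEVhuR??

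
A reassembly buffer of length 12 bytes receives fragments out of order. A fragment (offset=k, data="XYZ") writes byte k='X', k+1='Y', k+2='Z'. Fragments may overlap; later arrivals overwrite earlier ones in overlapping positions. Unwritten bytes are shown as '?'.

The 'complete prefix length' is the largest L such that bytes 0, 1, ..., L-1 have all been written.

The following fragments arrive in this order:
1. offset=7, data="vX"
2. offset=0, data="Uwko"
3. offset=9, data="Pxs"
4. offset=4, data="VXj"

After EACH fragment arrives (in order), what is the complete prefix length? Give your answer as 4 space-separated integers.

Fragment 1: offset=7 data="vX" -> buffer=???????vX??? -> prefix_len=0
Fragment 2: offset=0 data="Uwko" -> buffer=Uwko???vX??? -> prefix_len=4
Fragment 3: offset=9 data="Pxs" -> buffer=Uwko???vXPxs -> prefix_len=4
Fragment 4: offset=4 data="VXj" -> buffer=UwkoVXjvXPxs -> prefix_len=12

Answer: 0 4 4 12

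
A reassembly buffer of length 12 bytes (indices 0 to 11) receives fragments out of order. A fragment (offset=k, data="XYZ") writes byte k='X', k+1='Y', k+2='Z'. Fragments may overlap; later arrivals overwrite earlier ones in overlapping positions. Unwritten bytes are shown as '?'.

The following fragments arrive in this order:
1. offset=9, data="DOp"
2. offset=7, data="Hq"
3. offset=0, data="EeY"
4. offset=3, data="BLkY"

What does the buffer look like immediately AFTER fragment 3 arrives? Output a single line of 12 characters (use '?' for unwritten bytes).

Fragment 1: offset=9 data="DOp" -> buffer=?????????DOp
Fragment 2: offset=7 data="Hq" -> buffer=???????HqDOp
Fragment 3: offset=0 data="EeY" -> buffer=EeY????HqDOp

Answer: EeY????HqDOp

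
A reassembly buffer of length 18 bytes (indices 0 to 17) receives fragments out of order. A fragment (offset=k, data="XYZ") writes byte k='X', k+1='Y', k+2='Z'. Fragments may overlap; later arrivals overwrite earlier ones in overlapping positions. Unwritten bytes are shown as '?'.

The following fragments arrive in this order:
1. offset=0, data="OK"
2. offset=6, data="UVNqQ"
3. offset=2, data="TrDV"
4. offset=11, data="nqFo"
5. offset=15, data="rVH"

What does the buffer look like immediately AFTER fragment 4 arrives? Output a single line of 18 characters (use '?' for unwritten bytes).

Fragment 1: offset=0 data="OK" -> buffer=OK????????????????
Fragment 2: offset=6 data="UVNqQ" -> buffer=OK????UVNqQ???????
Fragment 3: offset=2 data="TrDV" -> buffer=OKTrDVUVNqQ???????
Fragment 4: offset=11 data="nqFo" -> buffer=OKTrDVUVNqQnqFo???

Answer: OKTrDVUVNqQnqFo???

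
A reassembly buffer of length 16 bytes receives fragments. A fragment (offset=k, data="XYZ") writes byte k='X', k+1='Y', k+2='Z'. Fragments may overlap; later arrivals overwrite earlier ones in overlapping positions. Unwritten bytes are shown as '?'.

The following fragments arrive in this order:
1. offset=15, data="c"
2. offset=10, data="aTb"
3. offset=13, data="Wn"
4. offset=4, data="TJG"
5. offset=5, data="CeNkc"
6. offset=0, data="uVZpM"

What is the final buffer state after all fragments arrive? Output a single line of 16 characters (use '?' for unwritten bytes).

Fragment 1: offset=15 data="c" -> buffer=???????????????c
Fragment 2: offset=10 data="aTb" -> buffer=??????????aTb??c
Fragment 3: offset=13 data="Wn" -> buffer=??????????aTbWnc
Fragment 4: offset=4 data="TJG" -> buffer=????TJG???aTbWnc
Fragment 5: offset=5 data="CeNkc" -> buffer=????TCeNkcaTbWnc
Fragment 6: offset=0 data="uVZpM" -> buffer=uVZpMCeNkcaTbWnc

Answer: uVZpMCeNkcaTbWnc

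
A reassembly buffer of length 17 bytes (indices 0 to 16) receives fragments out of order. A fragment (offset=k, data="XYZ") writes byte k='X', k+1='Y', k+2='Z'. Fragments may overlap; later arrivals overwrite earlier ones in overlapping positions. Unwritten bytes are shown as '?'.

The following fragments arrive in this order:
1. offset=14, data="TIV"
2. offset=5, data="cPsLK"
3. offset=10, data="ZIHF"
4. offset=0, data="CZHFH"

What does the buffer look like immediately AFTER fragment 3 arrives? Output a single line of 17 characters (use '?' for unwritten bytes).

Fragment 1: offset=14 data="TIV" -> buffer=??????????????TIV
Fragment 2: offset=5 data="cPsLK" -> buffer=?????cPsLK????TIV
Fragment 3: offset=10 data="ZIHF" -> buffer=?????cPsLKZIHFTIV

Answer: ?????cPsLKZIHFTIV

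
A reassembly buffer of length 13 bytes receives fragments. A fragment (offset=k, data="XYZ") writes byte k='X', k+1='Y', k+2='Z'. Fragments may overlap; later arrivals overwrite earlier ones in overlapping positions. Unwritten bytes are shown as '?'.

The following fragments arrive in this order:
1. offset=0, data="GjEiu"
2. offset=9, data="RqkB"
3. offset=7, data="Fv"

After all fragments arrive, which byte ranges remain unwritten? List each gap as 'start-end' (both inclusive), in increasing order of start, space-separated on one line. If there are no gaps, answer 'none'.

Answer: 5-6

Derivation:
Fragment 1: offset=0 len=5
Fragment 2: offset=9 len=4
Fragment 3: offset=7 len=2
Gaps: 5-6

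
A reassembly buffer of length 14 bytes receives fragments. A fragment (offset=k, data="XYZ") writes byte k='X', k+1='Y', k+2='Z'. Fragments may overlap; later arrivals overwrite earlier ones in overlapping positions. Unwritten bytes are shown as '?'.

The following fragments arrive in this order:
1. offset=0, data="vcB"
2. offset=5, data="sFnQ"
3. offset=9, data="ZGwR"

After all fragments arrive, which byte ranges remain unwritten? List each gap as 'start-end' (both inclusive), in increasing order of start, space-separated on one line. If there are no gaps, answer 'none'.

Answer: 3-4 13-13

Derivation:
Fragment 1: offset=0 len=3
Fragment 2: offset=5 len=4
Fragment 3: offset=9 len=4
Gaps: 3-4 13-13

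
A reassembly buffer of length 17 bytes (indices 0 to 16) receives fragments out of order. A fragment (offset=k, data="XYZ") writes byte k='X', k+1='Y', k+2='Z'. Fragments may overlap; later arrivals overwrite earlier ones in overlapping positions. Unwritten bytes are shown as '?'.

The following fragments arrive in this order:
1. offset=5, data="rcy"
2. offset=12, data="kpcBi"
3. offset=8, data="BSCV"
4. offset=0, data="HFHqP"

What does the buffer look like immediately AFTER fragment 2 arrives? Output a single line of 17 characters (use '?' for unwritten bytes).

Answer: ?????rcy????kpcBi

Derivation:
Fragment 1: offset=5 data="rcy" -> buffer=?????rcy?????????
Fragment 2: offset=12 data="kpcBi" -> buffer=?????rcy????kpcBi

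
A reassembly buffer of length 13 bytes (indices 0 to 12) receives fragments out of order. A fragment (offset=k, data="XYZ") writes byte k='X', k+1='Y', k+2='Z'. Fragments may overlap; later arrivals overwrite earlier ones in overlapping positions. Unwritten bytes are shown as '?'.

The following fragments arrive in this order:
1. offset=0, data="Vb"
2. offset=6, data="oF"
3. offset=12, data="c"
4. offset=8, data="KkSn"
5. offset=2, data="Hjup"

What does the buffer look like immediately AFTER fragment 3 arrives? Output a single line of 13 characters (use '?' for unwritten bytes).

Answer: Vb????oF????c

Derivation:
Fragment 1: offset=0 data="Vb" -> buffer=Vb???????????
Fragment 2: offset=6 data="oF" -> buffer=Vb????oF?????
Fragment 3: offset=12 data="c" -> buffer=Vb????oF????c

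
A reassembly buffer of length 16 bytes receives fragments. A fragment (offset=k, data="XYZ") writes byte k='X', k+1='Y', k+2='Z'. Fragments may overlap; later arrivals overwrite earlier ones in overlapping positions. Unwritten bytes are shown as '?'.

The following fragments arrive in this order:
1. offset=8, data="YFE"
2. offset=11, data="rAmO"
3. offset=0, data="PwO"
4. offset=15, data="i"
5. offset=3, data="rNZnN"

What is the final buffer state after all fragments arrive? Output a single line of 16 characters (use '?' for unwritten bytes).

Fragment 1: offset=8 data="YFE" -> buffer=????????YFE?????
Fragment 2: offset=11 data="rAmO" -> buffer=????????YFErAmO?
Fragment 3: offset=0 data="PwO" -> buffer=PwO?????YFErAmO?
Fragment 4: offset=15 data="i" -> buffer=PwO?????YFErAmOi
Fragment 5: offset=3 data="rNZnN" -> buffer=PwOrNZnNYFErAmOi

Answer: PwOrNZnNYFErAmOi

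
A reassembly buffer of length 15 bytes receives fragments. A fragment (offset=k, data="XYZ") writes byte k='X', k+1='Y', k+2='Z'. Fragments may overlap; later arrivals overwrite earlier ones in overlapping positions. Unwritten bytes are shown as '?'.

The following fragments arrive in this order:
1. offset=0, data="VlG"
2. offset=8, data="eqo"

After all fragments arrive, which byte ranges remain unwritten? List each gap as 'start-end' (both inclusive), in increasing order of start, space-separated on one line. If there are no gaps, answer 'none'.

Fragment 1: offset=0 len=3
Fragment 2: offset=8 len=3
Gaps: 3-7 11-14

Answer: 3-7 11-14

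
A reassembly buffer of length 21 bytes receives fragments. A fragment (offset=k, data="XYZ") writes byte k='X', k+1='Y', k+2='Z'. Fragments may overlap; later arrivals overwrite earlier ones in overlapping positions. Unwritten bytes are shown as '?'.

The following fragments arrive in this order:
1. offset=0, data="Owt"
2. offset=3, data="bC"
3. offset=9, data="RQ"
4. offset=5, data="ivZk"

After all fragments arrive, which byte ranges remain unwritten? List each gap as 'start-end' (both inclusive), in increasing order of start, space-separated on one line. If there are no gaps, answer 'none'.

Fragment 1: offset=0 len=3
Fragment 2: offset=3 len=2
Fragment 3: offset=9 len=2
Fragment 4: offset=5 len=4
Gaps: 11-20

Answer: 11-20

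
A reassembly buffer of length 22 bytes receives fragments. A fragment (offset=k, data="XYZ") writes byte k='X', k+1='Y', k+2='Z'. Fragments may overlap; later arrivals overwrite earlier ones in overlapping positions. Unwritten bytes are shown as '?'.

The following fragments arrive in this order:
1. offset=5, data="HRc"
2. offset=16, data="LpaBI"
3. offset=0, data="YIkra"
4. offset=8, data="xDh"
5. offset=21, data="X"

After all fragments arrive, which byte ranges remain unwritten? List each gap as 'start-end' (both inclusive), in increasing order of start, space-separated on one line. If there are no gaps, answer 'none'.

Fragment 1: offset=5 len=3
Fragment 2: offset=16 len=5
Fragment 3: offset=0 len=5
Fragment 4: offset=8 len=3
Fragment 5: offset=21 len=1
Gaps: 11-15

Answer: 11-15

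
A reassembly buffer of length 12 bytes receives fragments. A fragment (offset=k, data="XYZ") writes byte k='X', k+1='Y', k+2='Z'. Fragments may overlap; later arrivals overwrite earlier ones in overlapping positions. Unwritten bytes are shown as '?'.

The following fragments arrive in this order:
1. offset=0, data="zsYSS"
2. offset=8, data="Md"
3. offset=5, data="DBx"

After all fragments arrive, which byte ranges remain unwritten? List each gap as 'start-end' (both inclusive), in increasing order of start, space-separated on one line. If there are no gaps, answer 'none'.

Fragment 1: offset=0 len=5
Fragment 2: offset=8 len=2
Fragment 3: offset=5 len=3
Gaps: 10-11

Answer: 10-11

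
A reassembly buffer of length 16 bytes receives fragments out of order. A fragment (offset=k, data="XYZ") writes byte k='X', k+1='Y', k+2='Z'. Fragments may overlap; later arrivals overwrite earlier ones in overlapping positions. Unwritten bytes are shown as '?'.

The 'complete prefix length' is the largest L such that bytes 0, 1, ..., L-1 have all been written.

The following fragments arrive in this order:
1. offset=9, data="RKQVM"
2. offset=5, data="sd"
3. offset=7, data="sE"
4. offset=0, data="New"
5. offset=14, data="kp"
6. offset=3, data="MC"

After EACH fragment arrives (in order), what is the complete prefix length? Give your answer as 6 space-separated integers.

Fragment 1: offset=9 data="RKQVM" -> buffer=?????????RKQVM?? -> prefix_len=0
Fragment 2: offset=5 data="sd" -> buffer=?????sd??RKQVM?? -> prefix_len=0
Fragment 3: offset=7 data="sE" -> buffer=?????sdsERKQVM?? -> prefix_len=0
Fragment 4: offset=0 data="New" -> buffer=New??sdsERKQVM?? -> prefix_len=3
Fragment 5: offset=14 data="kp" -> buffer=New??sdsERKQVMkp -> prefix_len=3
Fragment 6: offset=3 data="MC" -> buffer=NewMCsdsERKQVMkp -> prefix_len=16

Answer: 0 0 0 3 3 16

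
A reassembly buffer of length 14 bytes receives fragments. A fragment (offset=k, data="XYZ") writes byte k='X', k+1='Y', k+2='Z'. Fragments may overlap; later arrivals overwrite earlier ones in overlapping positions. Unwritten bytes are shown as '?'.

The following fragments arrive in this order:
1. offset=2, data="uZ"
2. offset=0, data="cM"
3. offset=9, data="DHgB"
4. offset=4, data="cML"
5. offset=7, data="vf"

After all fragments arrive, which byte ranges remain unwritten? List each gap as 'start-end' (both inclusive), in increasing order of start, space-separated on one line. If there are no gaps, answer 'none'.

Fragment 1: offset=2 len=2
Fragment 2: offset=0 len=2
Fragment 3: offset=9 len=4
Fragment 4: offset=4 len=3
Fragment 5: offset=7 len=2
Gaps: 13-13

Answer: 13-13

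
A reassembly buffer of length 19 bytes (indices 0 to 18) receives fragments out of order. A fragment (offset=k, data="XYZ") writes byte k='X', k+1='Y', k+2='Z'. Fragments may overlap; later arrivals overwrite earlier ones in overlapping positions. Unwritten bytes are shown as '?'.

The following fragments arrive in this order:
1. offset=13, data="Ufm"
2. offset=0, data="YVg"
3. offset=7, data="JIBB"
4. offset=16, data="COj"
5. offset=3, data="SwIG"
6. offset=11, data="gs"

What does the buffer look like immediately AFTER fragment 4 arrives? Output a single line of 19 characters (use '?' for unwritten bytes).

Fragment 1: offset=13 data="Ufm" -> buffer=?????????????Ufm???
Fragment 2: offset=0 data="YVg" -> buffer=YVg??????????Ufm???
Fragment 3: offset=7 data="JIBB" -> buffer=YVg????JIBB??Ufm???
Fragment 4: offset=16 data="COj" -> buffer=YVg????JIBB??UfmCOj

Answer: YVg????JIBB??UfmCOj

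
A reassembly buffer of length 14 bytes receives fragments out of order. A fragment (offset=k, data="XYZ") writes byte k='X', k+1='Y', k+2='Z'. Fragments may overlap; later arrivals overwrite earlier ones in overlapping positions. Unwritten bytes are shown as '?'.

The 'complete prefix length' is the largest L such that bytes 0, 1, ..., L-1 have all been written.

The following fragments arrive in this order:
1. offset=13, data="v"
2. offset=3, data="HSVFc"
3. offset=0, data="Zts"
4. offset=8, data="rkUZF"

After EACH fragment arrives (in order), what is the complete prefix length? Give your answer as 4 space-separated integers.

Answer: 0 0 8 14

Derivation:
Fragment 1: offset=13 data="v" -> buffer=?????????????v -> prefix_len=0
Fragment 2: offset=3 data="HSVFc" -> buffer=???HSVFc?????v -> prefix_len=0
Fragment 3: offset=0 data="Zts" -> buffer=ZtsHSVFc?????v -> prefix_len=8
Fragment 4: offset=8 data="rkUZF" -> buffer=ZtsHSVFcrkUZFv -> prefix_len=14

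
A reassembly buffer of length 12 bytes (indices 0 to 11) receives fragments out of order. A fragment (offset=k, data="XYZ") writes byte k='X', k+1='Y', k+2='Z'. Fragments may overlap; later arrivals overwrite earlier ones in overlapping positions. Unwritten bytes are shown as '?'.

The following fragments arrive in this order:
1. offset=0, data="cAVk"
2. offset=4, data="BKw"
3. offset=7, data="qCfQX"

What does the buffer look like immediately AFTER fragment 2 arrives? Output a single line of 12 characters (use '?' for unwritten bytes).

Answer: cAVkBKw?????

Derivation:
Fragment 1: offset=0 data="cAVk" -> buffer=cAVk????????
Fragment 2: offset=4 data="BKw" -> buffer=cAVkBKw?????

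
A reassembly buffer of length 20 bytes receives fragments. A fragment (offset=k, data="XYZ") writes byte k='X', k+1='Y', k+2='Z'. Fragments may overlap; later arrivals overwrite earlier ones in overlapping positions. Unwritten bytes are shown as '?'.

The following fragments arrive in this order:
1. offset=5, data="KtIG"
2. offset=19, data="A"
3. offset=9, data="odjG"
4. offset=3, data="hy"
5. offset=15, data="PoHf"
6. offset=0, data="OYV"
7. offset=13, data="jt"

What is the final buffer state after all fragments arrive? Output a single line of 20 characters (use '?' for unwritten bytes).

Answer: OYVhyKtIGodjGjtPoHfA

Derivation:
Fragment 1: offset=5 data="KtIG" -> buffer=?????KtIG???????????
Fragment 2: offset=19 data="A" -> buffer=?????KtIG??????????A
Fragment 3: offset=9 data="odjG" -> buffer=?????KtIGodjG??????A
Fragment 4: offset=3 data="hy" -> buffer=???hyKtIGodjG??????A
Fragment 5: offset=15 data="PoHf" -> buffer=???hyKtIGodjG??PoHfA
Fragment 6: offset=0 data="OYV" -> buffer=OYVhyKtIGodjG??PoHfA
Fragment 7: offset=13 data="jt" -> buffer=OYVhyKtIGodjGjtPoHfA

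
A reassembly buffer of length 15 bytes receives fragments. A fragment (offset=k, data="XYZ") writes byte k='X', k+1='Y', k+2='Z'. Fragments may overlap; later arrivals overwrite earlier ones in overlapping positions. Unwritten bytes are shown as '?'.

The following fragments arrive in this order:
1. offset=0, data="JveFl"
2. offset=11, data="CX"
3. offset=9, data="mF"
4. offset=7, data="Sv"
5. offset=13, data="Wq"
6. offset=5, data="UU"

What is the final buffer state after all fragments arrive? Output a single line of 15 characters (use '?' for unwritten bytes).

Answer: JveFlUUSvmFCXWq

Derivation:
Fragment 1: offset=0 data="JveFl" -> buffer=JveFl??????????
Fragment 2: offset=11 data="CX" -> buffer=JveFl??????CX??
Fragment 3: offset=9 data="mF" -> buffer=JveFl????mFCX??
Fragment 4: offset=7 data="Sv" -> buffer=JveFl??SvmFCX??
Fragment 5: offset=13 data="Wq" -> buffer=JveFl??SvmFCXWq
Fragment 6: offset=5 data="UU" -> buffer=JveFlUUSvmFCXWq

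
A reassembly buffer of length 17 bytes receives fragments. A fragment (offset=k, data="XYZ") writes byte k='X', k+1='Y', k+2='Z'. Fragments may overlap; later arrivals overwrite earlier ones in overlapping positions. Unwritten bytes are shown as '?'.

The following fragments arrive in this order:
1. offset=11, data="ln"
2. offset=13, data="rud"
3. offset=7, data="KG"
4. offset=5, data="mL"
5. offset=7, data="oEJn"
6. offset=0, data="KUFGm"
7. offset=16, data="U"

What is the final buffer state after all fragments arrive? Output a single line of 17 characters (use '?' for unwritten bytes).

Answer: KUFGmmLoEJnlnrudU

Derivation:
Fragment 1: offset=11 data="ln" -> buffer=???????????ln????
Fragment 2: offset=13 data="rud" -> buffer=???????????lnrud?
Fragment 3: offset=7 data="KG" -> buffer=???????KG??lnrud?
Fragment 4: offset=5 data="mL" -> buffer=?????mLKG??lnrud?
Fragment 5: offset=7 data="oEJn" -> buffer=?????mLoEJnlnrud?
Fragment 6: offset=0 data="KUFGm" -> buffer=KUFGmmLoEJnlnrud?
Fragment 7: offset=16 data="U" -> buffer=KUFGmmLoEJnlnrudU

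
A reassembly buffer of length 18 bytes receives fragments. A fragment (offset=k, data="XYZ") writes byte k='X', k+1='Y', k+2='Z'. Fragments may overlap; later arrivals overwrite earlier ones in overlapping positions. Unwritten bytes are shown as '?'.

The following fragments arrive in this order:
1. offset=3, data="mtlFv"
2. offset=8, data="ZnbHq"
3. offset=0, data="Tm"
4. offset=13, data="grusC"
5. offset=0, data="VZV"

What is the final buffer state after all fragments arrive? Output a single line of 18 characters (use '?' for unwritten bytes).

Answer: VZVmtlFvZnbHqgrusC

Derivation:
Fragment 1: offset=3 data="mtlFv" -> buffer=???mtlFv??????????
Fragment 2: offset=8 data="ZnbHq" -> buffer=???mtlFvZnbHq?????
Fragment 3: offset=0 data="Tm" -> buffer=Tm?mtlFvZnbHq?????
Fragment 4: offset=13 data="grusC" -> buffer=Tm?mtlFvZnbHqgrusC
Fragment 5: offset=0 data="VZV" -> buffer=VZVmtlFvZnbHqgrusC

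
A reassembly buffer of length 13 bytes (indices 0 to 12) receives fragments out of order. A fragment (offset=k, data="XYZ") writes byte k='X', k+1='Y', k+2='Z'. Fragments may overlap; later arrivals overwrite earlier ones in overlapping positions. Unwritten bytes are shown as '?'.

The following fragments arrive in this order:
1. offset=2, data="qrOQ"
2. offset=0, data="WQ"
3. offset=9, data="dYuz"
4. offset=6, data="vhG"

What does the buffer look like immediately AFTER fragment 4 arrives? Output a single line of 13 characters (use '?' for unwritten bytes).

Fragment 1: offset=2 data="qrOQ" -> buffer=??qrOQ???????
Fragment 2: offset=0 data="WQ" -> buffer=WQqrOQ???????
Fragment 3: offset=9 data="dYuz" -> buffer=WQqrOQ???dYuz
Fragment 4: offset=6 data="vhG" -> buffer=WQqrOQvhGdYuz

Answer: WQqrOQvhGdYuz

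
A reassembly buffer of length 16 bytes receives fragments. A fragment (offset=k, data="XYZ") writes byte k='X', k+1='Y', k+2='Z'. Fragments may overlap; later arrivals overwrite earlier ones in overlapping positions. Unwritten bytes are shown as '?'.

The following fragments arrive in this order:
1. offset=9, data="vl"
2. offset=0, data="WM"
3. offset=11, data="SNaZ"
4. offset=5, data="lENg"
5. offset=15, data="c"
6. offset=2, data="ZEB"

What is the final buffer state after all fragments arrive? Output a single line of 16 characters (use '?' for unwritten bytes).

Answer: WMZEBlENgvlSNaZc

Derivation:
Fragment 1: offset=9 data="vl" -> buffer=?????????vl?????
Fragment 2: offset=0 data="WM" -> buffer=WM???????vl?????
Fragment 3: offset=11 data="SNaZ" -> buffer=WM???????vlSNaZ?
Fragment 4: offset=5 data="lENg" -> buffer=WM???lENgvlSNaZ?
Fragment 5: offset=15 data="c" -> buffer=WM???lENgvlSNaZc
Fragment 6: offset=2 data="ZEB" -> buffer=WMZEBlENgvlSNaZc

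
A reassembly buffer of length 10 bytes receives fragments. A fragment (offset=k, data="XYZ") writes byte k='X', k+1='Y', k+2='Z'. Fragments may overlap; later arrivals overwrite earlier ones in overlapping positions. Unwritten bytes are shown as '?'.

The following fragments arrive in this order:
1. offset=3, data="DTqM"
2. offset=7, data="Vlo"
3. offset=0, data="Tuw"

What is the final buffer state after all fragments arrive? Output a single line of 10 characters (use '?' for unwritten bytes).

Answer: TuwDTqMVlo

Derivation:
Fragment 1: offset=3 data="DTqM" -> buffer=???DTqM???
Fragment 2: offset=7 data="Vlo" -> buffer=???DTqMVlo
Fragment 3: offset=0 data="Tuw" -> buffer=TuwDTqMVlo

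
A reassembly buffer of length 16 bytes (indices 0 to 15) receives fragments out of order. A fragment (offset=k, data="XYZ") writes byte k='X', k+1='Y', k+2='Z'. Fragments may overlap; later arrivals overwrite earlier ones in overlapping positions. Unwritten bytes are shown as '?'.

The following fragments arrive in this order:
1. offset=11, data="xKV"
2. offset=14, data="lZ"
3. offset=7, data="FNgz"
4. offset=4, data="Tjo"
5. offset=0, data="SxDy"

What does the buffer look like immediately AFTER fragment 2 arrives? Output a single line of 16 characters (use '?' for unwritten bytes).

Answer: ???????????xKVlZ

Derivation:
Fragment 1: offset=11 data="xKV" -> buffer=???????????xKV??
Fragment 2: offset=14 data="lZ" -> buffer=???????????xKVlZ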